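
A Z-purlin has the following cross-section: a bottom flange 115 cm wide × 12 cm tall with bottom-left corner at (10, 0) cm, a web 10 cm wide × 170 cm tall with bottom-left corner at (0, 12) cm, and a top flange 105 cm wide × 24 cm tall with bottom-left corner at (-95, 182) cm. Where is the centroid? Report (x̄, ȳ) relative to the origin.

x̄ = -0.97 cm, ȳ = 118.22 cm

bottom flange: A = 115 × 12 = 1380.00, centroid at (67.50, 6.00).
web: A = 10 × 170 = 1700.00, centroid at (5.00, 97.00).
top flange: A = 105 × 24 = 2520.00, centroid at (-42.50, 194.00).
ΣA = 5600.00 cm², ΣAx̄ = -5450.00 cm³, ΣAȳ = 662060.00 cm³.
x̄ = -5450.00/5600.00 = -0.97 cm; ȳ = 662060.00/5600.00 = 118.22 cm.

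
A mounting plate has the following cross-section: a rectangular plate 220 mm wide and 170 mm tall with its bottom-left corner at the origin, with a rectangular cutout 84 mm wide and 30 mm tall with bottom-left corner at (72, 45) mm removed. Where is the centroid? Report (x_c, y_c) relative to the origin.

Part | A | x̄ᵢ | ȳᵢ | A·x̄ᵢ | A·ȳᵢ
plate | 37400.00 | 110.00 | 85.00 | 4114000.00 | 3179000.00
hole | -2520.00 | 114.00 | 60.00 | -287280.00 | -151200.00
Σ | 34880.00 |  |  | 3826720.00 | 3027800.00
x_c = 3826720.00 / 34880.00 = 109.71 mm
y_c = 3027800.00 / 34880.00 = 86.81 mm

x_c = 109.71 mm, y_c = 86.81 mm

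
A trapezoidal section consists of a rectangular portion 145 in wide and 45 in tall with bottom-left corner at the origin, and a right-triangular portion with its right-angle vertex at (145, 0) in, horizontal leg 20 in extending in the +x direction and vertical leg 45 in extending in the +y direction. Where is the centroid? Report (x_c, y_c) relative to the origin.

rectangular portion: A = 145 × 45 = 6525.00, centroid at (72.50, 22.50).
triangular portion: A = ½·20·45 = 450.00, centroid at (151.67, 15.00).
ΣA = 6975.00 in², ΣAx_c = 541312.50 in³, ΣAy_c = 153562.50 in³.
x_c = 541312.50/6975.00 = 77.61 in; y_c = 153562.50/6975.00 = 22.02 in.

x_c = 77.61 in, y_c = 22.02 in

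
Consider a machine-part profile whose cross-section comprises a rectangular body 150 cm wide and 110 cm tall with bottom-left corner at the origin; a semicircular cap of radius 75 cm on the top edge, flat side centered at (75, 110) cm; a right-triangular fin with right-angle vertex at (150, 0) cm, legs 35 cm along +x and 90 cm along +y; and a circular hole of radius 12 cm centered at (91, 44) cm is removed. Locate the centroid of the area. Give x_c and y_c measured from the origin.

x_c = 79.89 cm, y_c = 82.70 cm

rectangular body: A = 150 × 110 = 16500.00, centroid at (75.00, 55.00).
semicircular top: A = ½π·75² = 8835.73, centroid at (75.00, 141.83).
triangular fin: A = ½·35·90 = 1575.00, centroid at (161.67, 30.00).
hole: A = −π·12² = -452.39, centroid at (91.00, 44.00).
ΣA = 26458.34 cm²
ΣAx_c = (16500.00)(75.00) + (8835.73)(75.00) + (1575.00)(161.67) + (-452.39)(91.00) = 2113637.27 cm³
ΣAy_c = (16500.00)(55.00) + (8835.73)(141.83) + (1575.00)(30.00) + (-452.39)(44.00) = 2188025.10 cm³
x_c = 2113637.27 / 26458.34 = 79.89 cm
y_c = 2188025.10 / 26458.34 = 82.70 cm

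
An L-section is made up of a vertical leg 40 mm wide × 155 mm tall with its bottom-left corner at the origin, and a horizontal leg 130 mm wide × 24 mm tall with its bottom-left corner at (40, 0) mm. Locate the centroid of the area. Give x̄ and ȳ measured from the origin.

vertical leg: A = 40 × 155 = 6200.00, centroid at (20.00, 77.50).
horizontal leg: A = 130 × 24 = 3120.00, centroid at (105.00, 12.00).
ΣA = 9320.00 mm², ΣAx̄ = 451600.00 mm³, ΣAȳ = 517940.00 mm³.
x̄ = 451600.00/9320.00 = 48.45 mm; ȳ = 517940.00/9320.00 = 55.57 mm.

x̄ = 48.45 mm, ȳ = 55.57 mm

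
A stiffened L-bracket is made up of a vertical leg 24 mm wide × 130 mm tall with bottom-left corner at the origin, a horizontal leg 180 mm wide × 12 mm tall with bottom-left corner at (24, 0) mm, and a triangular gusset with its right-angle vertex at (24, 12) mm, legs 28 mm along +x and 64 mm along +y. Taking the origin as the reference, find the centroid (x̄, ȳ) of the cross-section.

x̄ = 50.77 mm, ȳ = 39.77 mm

Part | A | x̄ᵢ | ȳᵢ | A·x̄ᵢ | A·ȳᵢ
vertical leg | 3120.00 | 12.00 | 65.00 | 37440.00 | 202800.00
horizontal leg | 2160.00 | 114.00 | 6.00 | 246240.00 | 12960.00
gusset | 896.00 | 33.33 | 33.33 | 29866.67 | 29866.67
Σ | 6176.00 |  |  | 313546.67 | 245626.67
x̄ = 313546.67 / 6176.00 = 50.77 mm
ȳ = 245626.67 / 6176.00 = 39.77 mm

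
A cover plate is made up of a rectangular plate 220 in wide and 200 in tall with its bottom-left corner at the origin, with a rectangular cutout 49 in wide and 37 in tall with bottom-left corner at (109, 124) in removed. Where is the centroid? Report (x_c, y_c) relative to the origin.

x_c = 108.99 in, y_c = 98.17 in

Part | A | x̄ᵢ | ȳᵢ | A·x̄ᵢ | A·ȳᵢ
plate | 44000.00 | 110.00 | 100.00 | 4840000.00 | 4400000.00
hole | -1813.00 | 133.50 | 142.50 | -242035.50 | -258352.50
Σ | 42187.00 |  |  | 4597964.50 | 4141647.50
x_c = 4597964.50 / 42187.00 = 108.99 in
y_c = 4141647.50 / 42187.00 = 98.17 in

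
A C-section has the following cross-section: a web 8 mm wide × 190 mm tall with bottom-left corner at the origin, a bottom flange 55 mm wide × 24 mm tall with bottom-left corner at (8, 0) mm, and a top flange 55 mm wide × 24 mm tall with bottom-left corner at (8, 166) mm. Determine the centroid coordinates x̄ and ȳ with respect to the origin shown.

x̄ = 23.99 mm, ȳ = 95.00 mm

Part | A | x̄ᵢ | ȳᵢ | A·x̄ᵢ | A·ȳᵢ
web | 1520.00 | 4.00 | 95.00 | 6080.00 | 144400.00
bottom flange | 1320.00 | 35.50 | 12.00 | 46860.00 | 15840.00
top flange | 1320.00 | 35.50 | 178.00 | 46860.00 | 234960.00
Σ | 4160.00 |  |  | 99800.00 | 395200.00
x̄ = 99800.00 / 4160.00 = 23.99 mm
ȳ = 395200.00 / 4160.00 = 95.00 mm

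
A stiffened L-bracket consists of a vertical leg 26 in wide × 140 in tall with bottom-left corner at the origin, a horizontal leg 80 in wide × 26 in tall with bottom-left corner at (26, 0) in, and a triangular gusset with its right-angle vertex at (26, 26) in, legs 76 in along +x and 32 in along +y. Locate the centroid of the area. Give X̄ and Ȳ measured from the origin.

X̄ = 35.61 in, Ȳ = 47.06 in

Part | A | x̄ᵢ | ȳᵢ | A·x̄ᵢ | A·ȳᵢ
vertical leg | 3640.00 | 13.00 | 70.00 | 47320.00 | 254800.00
horizontal leg | 2080.00 | 66.00 | 13.00 | 137280.00 | 27040.00
gusset | 1216.00 | 51.33 | 36.67 | 62421.33 | 44586.67
Σ | 6936.00 |  |  | 247021.33 | 326426.67
X̄ = 247021.33 / 6936.00 = 35.61 in
Ȳ = 326426.67 / 6936.00 = 47.06 in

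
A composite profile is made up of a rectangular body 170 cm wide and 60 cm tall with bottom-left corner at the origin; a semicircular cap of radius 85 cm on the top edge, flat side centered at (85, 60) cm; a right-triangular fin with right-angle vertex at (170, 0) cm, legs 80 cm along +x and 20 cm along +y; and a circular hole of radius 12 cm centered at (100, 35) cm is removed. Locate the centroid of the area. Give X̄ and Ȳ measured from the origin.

X̄ = 88.77 cm, Ȳ = 63.29 cm

rectangular body: A = 170 × 60 = 10200.00, centroid at (85.00, 30.00).
semicircular top: A = ½π·85² = 11349.00, centroid at (85.00, 96.08).
triangular fin: A = ½·80·20 = 800.00, centroid at (196.67, 6.67).
hole: A = −π·12² = -452.39, centroid at (100.00, 35.00).
ΣA = 21896.61 cm², ΣAX̄ = 1943759.69 cm³, ΣAȲ = 1385856.58 cm³.
X̄ = 1943759.69/21896.61 = 88.77 cm; Ȳ = 1385856.58/21896.61 = 63.29 cm.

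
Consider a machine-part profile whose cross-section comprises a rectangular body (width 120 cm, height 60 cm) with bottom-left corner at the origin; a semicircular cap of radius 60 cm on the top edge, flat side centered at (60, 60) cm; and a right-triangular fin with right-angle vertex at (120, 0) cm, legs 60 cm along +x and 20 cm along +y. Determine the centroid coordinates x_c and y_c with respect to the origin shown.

x_c = 63.57 cm, y_c = 52.27 cm

Part | A | x̄ᵢ | ȳᵢ | A·x̄ᵢ | A·ȳᵢ
rectangular body | 7200.00 | 60.00 | 30.00 | 432000.00 | 216000.00
semicircular top | 5654.87 | 60.00 | 85.46 | 339292.01 | 483292.01
triangular fin | 600.00 | 140.00 | 6.67 | 84000.00 | 4000.00
Σ | 13454.87 |  |  | 855292.01 | 703292.01
x_c = 855292.01 / 13454.87 = 63.57 cm
y_c = 703292.01 / 13454.87 = 52.27 cm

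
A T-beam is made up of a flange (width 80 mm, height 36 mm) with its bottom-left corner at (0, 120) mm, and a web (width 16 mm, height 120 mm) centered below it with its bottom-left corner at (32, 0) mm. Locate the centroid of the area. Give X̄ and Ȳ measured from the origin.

X̄ = 40.00 mm, Ȳ = 106.80 mm

web: A = 16 × 120 = 1920.00, centroid at (40.00, 60.00).
flange: A = 80 × 36 = 2880.00, centroid at (40.00, 138.00).
ΣA = 4800.00 mm², ΣAX̄ = 192000.00 mm³, ΣAȲ = 512640.00 mm³.
X̄ = 192000.00/4800.00 = 40.00 mm; Ȳ = 512640.00/4800.00 = 106.80 mm.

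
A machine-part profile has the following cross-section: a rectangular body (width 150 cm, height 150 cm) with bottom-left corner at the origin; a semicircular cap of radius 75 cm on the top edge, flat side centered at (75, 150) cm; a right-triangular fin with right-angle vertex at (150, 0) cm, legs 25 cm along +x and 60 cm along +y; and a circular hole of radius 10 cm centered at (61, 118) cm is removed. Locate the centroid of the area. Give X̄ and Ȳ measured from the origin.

X̄ = 77.11 cm, Ȳ = 102.99 cm

rectangular body: A = 150 × 150 = 22500.00, centroid at (75.00, 75.00).
semicircular top: A = ½π·75² = 8835.73, centroid at (75.00, 181.83).
triangular fin: A = ½·25·60 = 750.00, centroid at (158.33, 20.00).
hole: A = −π·10² = -314.16, centroid at (61.00, 118.00).
ΣA = 31771.57 cm²
ΣAX̄ = (22500.00)(75.00) + (8835.73)(75.00) + (750.00)(158.33) + (-314.16)(61.00) = 2449765.99 cm³
ΣAȲ = (22500.00)(75.00) + (8835.73)(181.83) + (750.00)(20.00) + (-314.16)(118.00) = 3272038.61 cm³
X̄ = 2449765.99 / 31771.57 = 77.11 cm
Ȳ = 3272038.61 / 31771.57 = 102.99 cm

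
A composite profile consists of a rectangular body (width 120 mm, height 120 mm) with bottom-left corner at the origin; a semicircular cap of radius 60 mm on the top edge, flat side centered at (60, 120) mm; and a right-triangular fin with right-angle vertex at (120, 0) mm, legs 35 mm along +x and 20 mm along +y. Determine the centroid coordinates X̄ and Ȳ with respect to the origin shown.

X̄ = 61.23 mm, Ȳ = 82.77 mm

rectangular body: A = 120 × 120 = 14400.00, centroid at (60.00, 60.00).
semicircular top: A = ½π·60² = 5654.87, centroid at (60.00, 145.46).
triangular fin: A = ½·35·20 = 350.00, centroid at (131.67, 6.67).
ΣA = 20404.87 mm², ΣAX̄ = 1249375.34 mm³, ΣAȲ = 1688917.35 mm³.
X̄ = 1249375.34/20404.87 = 61.23 mm; Ȳ = 1688917.35/20404.87 = 82.77 mm.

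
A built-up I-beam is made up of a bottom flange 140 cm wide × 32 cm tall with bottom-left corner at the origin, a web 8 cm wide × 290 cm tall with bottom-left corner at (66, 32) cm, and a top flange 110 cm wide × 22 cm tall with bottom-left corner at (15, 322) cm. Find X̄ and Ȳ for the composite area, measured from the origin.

Part | A | x̄ᵢ | ȳᵢ | A·x̄ᵢ | A·ȳᵢ
bottom flange | 4480.00 | 70.00 | 16.00 | 313600.00 | 71680.00
web | 2320.00 | 70.00 | 177.00 | 162400.00 | 410640.00
top flange | 2420.00 | 70.00 | 333.00 | 169400.00 | 805860.00
Σ | 9220.00 |  |  | 645400.00 | 1288180.00
X̄ = 645400.00 / 9220.00 = 70.00 cm
Ȳ = 1288180.00 / 9220.00 = 139.72 cm

X̄ = 70.00 cm, Ȳ = 139.72 cm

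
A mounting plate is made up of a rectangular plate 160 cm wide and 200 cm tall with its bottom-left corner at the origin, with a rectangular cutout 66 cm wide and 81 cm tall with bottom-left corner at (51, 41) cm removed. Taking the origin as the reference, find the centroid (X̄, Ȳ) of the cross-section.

X̄ = 79.20 cm, Ȳ = 103.71 cm

plate: A = 160 × 200 = 32000.00, centroid at (80.00, 100.00).
hole: A = −(66 × 81) = -5346.00, centroid at (84.00, 81.50).
ΣA = 26654.00 cm²
ΣAX̄ = (32000.00)(80.00) + (-5346.00)(84.00) = 2110936.00 cm³
ΣAȲ = (32000.00)(100.00) + (-5346.00)(81.50) = 2764301.00 cm³
X̄ = 2110936.00 / 26654.00 = 79.20 cm
Ȳ = 2764301.00 / 26654.00 = 103.71 cm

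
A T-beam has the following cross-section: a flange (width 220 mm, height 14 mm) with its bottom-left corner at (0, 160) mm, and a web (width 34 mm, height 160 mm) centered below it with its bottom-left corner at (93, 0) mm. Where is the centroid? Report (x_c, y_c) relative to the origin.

x_c = 110.00 mm, y_c = 111.45 mm

web: A = 34 × 160 = 5440.00, centroid at (110.00, 80.00).
flange: A = 220 × 14 = 3080.00, centroid at (110.00, 167.00).
ΣA = 8520.00 mm², ΣAx_c = 937200.00 mm³, ΣAy_c = 949560.00 mm³.
x_c = 937200.00/8520.00 = 110.00 mm; y_c = 949560.00/8520.00 = 111.45 mm.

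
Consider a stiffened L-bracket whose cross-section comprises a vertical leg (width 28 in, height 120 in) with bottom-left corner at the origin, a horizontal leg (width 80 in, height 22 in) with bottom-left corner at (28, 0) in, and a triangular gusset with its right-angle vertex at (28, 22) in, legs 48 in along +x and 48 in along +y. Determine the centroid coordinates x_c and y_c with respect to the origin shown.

x_c = 34.66 in, y_c = 42.21 in

vertical leg: A = 28 × 120 = 3360.00, centroid at (14.00, 60.00).
horizontal leg: A = 80 × 22 = 1760.00, centroid at (68.00, 11.00).
gusset: A = ½·48·48 = 1152.00, centroid at (44.00, 38.00).
ΣA = 6272.00 in²
ΣAx_c = (3360.00)(14.00) + (1760.00)(68.00) + (1152.00)(44.00) = 217408.00 in³
ΣAy_c = (3360.00)(60.00) + (1760.00)(11.00) + (1152.00)(38.00) = 264736.00 in³
x_c = 217408.00 / 6272.00 = 34.66 in
y_c = 264736.00 / 6272.00 = 42.21 in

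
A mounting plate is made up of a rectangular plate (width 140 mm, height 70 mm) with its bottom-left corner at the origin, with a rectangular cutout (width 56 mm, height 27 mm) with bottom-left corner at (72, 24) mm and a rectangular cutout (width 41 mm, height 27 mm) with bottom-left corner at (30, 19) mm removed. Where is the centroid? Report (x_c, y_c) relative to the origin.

plate: A = 140 × 70 = 9800.00, centroid at (70.00, 35.00).
hole 1: A = −(56 × 27) = -1512.00, centroid at (100.00, 37.50).
hole 2: A = −(41 × 27) = -1107.00, centroid at (50.50, 32.50).
ΣA = 7181.00 mm², ΣAx_c = 478896.50 mm³, ΣAy_c = 250322.50 mm³.
x_c = 478896.50/7181.00 = 66.69 mm; y_c = 250322.50/7181.00 = 34.86 mm.

x_c = 66.69 mm, y_c = 34.86 mm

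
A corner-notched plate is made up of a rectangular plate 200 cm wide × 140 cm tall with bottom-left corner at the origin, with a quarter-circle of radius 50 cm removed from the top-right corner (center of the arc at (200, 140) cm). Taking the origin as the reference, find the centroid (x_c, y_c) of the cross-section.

Part | A | x̄ᵢ | ȳᵢ | A·x̄ᵢ | A·ȳᵢ
plate | 28000.00 | 100.00 | 70.00 | 2800000.00 | 1960000.00
removed quarter-circle | -1963.50 | 178.78 | 118.78 | -351032.42 | -233222.69
Σ | 26036.50 |  |  | 2448967.58 | 1726777.31
x_c = 2448967.58 / 26036.50 = 94.06 cm
y_c = 1726777.31 / 26036.50 = 66.32 cm

x_c = 94.06 cm, y_c = 66.32 cm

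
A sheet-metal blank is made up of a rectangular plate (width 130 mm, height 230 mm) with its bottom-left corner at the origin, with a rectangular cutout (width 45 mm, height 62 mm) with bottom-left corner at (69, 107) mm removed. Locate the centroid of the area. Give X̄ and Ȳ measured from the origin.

X̄ = 62.27 mm, Ȳ = 112.63 mm

Part | A | x̄ᵢ | ȳᵢ | A·x̄ᵢ | A·ȳᵢ
plate | 29900.00 | 65.00 | 115.00 | 1943500.00 | 3438500.00
hole | -2790.00 | 91.50 | 138.00 | -255285.00 | -385020.00
Σ | 27110.00 |  |  | 1688215.00 | 3053480.00
X̄ = 1688215.00 / 27110.00 = 62.27 mm
Ȳ = 3053480.00 / 27110.00 = 112.63 mm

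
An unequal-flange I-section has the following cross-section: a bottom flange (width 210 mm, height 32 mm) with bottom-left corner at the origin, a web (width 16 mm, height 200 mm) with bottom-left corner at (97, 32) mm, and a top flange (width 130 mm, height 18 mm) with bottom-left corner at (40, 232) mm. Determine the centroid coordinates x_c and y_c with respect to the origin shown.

x_c = 105.00 mm, y_c = 89.22 mm

bottom flange: A = 210 × 32 = 6720.00, centroid at (105.00, 16.00).
web: A = 16 × 200 = 3200.00, centroid at (105.00, 132.00).
top flange: A = 130 × 18 = 2340.00, centroid at (105.00, 241.00).
ΣA = 12260.00 mm²
ΣAx_c = (6720.00)(105.00) + (3200.00)(105.00) + (2340.00)(105.00) = 1287300.00 mm³
ΣAy_c = (6720.00)(16.00) + (3200.00)(132.00) + (2340.00)(241.00) = 1093860.00 mm³
x_c = 1287300.00 / 12260.00 = 105.00 mm
y_c = 1093860.00 / 12260.00 = 89.22 mm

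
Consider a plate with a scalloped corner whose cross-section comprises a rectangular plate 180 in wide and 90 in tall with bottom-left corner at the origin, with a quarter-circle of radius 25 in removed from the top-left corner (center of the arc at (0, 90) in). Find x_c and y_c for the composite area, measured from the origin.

x_c = 92.48 in, y_c = 43.93 in

Part | A | x̄ᵢ | ȳᵢ | A·x̄ᵢ | A·ȳᵢ
plate | 16200.00 | 90.00 | 45.00 | 1458000.00 | 729000.00
removed quarter-circle | -490.87 | 10.61 | 79.39 | -5208.33 | -38970.31
Σ | 15709.13 |  |  | 1452791.67 | 690029.69
x_c = 1452791.67 / 15709.13 = 92.48 in
y_c = 690029.69 / 15709.13 = 43.93 in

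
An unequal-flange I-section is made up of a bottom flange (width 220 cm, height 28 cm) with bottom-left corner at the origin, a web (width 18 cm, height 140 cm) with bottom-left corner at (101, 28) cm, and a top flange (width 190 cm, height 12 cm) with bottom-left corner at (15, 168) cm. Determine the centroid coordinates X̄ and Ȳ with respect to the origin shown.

X̄ = 110.00 cm, Ȳ = 66.60 cm

bottom flange: A = 220 × 28 = 6160.00, centroid at (110.00, 14.00).
web: A = 18 × 140 = 2520.00, centroid at (110.00, 98.00).
top flange: A = 190 × 12 = 2280.00, centroid at (110.00, 174.00).
ΣA = 10960.00 cm², ΣAX̄ = 1205600.00 cm³, ΣAȲ = 729920.00 cm³.
X̄ = 1205600.00/10960.00 = 110.00 cm; Ȳ = 729920.00/10960.00 = 66.60 cm.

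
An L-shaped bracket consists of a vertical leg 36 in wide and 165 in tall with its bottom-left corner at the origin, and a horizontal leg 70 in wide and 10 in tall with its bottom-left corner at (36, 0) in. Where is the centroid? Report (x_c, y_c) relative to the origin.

x_c = 23.59 in, y_c = 74.33 in

vertical leg: A = 36 × 165 = 5940.00, centroid at (18.00, 82.50).
horizontal leg: A = 70 × 10 = 700.00, centroid at (71.00, 5.00).
ΣA = 6640.00 in², ΣAx_c = 156620.00 in³, ΣAy_c = 493550.00 in³.
x_c = 156620.00/6640.00 = 23.59 in; y_c = 493550.00/6640.00 = 74.33 in.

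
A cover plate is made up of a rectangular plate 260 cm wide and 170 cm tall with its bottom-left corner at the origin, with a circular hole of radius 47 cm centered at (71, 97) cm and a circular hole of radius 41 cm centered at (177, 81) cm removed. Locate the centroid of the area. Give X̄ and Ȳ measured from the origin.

plate: A = 260 × 170 = 44200.00, centroid at (130.00, 85.00).
hole 1: A = −π·47² = -6939.78, centroid at (71.00, 97.00).
hole 2: A = −π·41² = -5281.02, centroid at (177.00, 81.00).
ΣA = 31979.20 cm²
ΣAX̄ = (44200.00)(130.00) + (-6939.78)(71.00) + (-5281.02)(177.00) = 4318535.70 cm³
ΣAȲ = (44200.00)(85.00) + (-6939.78)(97.00) + (-5281.02)(81.00) = 2656079.12 cm³
X̄ = 4318535.70 / 31979.20 = 135.04 cm
Ȳ = 2656079.12 / 31979.20 = 83.06 cm

X̄ = 135.04 cm, Ȳ = 83.06 cm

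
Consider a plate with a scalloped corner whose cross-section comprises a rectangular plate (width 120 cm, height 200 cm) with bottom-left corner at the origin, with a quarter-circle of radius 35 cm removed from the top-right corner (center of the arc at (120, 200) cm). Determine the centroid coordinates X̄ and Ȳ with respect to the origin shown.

X̄ = 58.11 cm, Ȳ = 96.44 cm

plate: A = 120 × 200 = 24000.00, centroid at (60.00, 100.00).
removed quarter-circle: A = −¼π·35² = -962.11, centroid at (105.15, 185.15).
ΣA = 23037.89 cm²
ΣAX̄ = (24000.00)(60.00) + (-962.11)(105.15) = 1338838.14 cm³
ΣAȲ = (24000.00)(100.00) + (-962.11)(185.15) = 2221869.12 cm³
X̄ = 1338838.14 / 23037.89 = 58.11 cm
Ȳ = 2221869.12 / 23037.89 = 96.44 cm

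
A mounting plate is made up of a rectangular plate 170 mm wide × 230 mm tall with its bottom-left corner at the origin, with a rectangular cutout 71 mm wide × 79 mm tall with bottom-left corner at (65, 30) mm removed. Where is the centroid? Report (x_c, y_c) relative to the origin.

Part | A | x̄ᵢ | ȳᵢ | A·x̄ᵢ | A·ȳᵢ
plate | 39100.00 | 85.00 | 115.00 | 3323500.00 | 4496500.00
hole | -5609.00 | 100.50 | 69.50 | -563704.50 | -389825.50
Σ | 33491.00 |  |  | 2759795.50 | 4106674.50
x_c = 2759795.50 / 33491.00 = 82.40 mm
y_c = 4106674.50 / 33491.00 = 122.62 mm

x_c = 82.40 mm, y_c = 122.62 mm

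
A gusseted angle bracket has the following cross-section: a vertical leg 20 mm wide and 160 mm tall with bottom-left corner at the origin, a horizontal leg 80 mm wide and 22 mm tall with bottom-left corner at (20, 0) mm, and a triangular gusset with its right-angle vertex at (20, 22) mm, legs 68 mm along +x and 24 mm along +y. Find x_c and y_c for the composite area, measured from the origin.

x_c = 29.85 mm, y_c = 51.91 mm

Part | A | x̄ᵢ | ȳᵢ | A·x̄ᵢ | A·ȳᵢ
vertical leg | 3200.00 | 10.00 | 80.00 | 32000.00 | 256000.00
horizontal leg | 1760.00 | 60.00 | 11.00 | 105600.00 | 19360.00
gusset | 816.00 | 42.67 | 30.00 | 34816.00 | 24480.00
Σ | 5776.00 |  |  | 172416.00 | 299840.00
x_c = 172416.00 / 5776.00 = 29.85 mm
y_c = 299840.00 / 5776.00 = 51.91 mm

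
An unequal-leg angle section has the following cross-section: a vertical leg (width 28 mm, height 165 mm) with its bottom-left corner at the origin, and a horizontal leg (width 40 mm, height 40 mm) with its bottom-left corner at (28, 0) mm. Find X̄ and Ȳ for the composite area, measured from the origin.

X̄ = 22.75 mm, Ȳ = 66.42 mm

vertical leg: A = 28 × 165 = 4620.00, centroid at (14.00, 82.50).
horizontal leg: A = 40 × 40 = 1600.00, centroid at (48.00, 20.00).
ΣA = 6220.00 mm², ΣAX̄ = 141480.00 mm³, ΣAȲ = 413150.00 mm³.
X̄ = 141480.00/6220.00 = 22.75 mm; Ȳ = 413150.00/6220.00 = 66.42 mm.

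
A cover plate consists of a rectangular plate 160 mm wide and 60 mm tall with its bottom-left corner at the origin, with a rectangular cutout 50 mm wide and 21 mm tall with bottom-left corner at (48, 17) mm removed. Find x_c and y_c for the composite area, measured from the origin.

x_c = 80.86 mm, y_c = 30.31 mm

Part | A | x̄ᵢ | ȳᵢ | A·x̄ᵢ | A·ȳᵢ
plate | 9600.00 | 80.00 | 30.00 | 768000.00 | 288000.00
hole | -1050.00 | 73.00 | 27.50 | -76650.00 | -28875.00
Σ | 8550.00 |  |  | 691350.00 | 259125.00
x_c = 691350.00 / 8550.00 = 80.86 mm
y_c = 259125.00 / 8550.00 = 30.31 mm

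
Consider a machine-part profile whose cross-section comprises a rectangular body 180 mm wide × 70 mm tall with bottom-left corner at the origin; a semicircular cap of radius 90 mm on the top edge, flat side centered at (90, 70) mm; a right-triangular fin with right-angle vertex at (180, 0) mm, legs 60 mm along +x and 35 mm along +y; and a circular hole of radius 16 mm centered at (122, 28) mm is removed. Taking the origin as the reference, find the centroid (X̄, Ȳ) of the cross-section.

Part | A | x̄ᵢ | ȳᵢ | A·x̄ᵢ | A·ȳᵢ
rectangular body | 12600.00 | 90.00 | 35.00 | 1134000.00 | 441000.00
semicircular top | 12723.45 | 90.00 | 108.20 | 1145110.52 | 1376641.52
triangular fin | 1050.00 | 200.00 | 11.67 | 210000.00 | 12250.00
hole | -804.25 | 122.00 | 28.00 | -98118.22 | -22518.94
Σ | 25569.20 |  |  | 2390992.30 | 1807372.58
X̄ = 2390992.30 / 25569.20 = 93.51 mm
Ȳ = 1807372.58 / 25569.20 = 70.69 mm

X̄ = 93.51 mm, Ȳ = 70.69 mm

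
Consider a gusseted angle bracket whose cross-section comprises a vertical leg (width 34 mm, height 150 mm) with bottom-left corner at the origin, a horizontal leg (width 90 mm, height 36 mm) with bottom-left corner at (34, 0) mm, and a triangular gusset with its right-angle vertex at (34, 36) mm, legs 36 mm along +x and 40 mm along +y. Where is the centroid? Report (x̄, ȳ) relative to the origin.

x̄ = 41.48 mm, ȳ = 52.58 mm

vertical leg: A = 34 × 150 = 5100.00, centroid at (17.00, 75.00).
horizontal leg: A = 90 × 36 = 3240.00, centroid at (79.00, 18.00).
gusset: A = ½·36·40 = 720.00, centroid at (46.00, 49.33).
ΣA = 9060.00 mm²
ΣAx̄ = (5100.00)(17.00) + (3240.00)(79.00) + (720.00)(46.00) = 375780.00 mm³
ΣAȳ = (5100.00)(75.00) + (3240.00)(18.00) + (720.00)(49.33) = 476340.00 mm³
x̄ = 375780.00 / 9060.00 = 41.48 mm
ȳ = 476340.00 / 9060.00 = 52.58 mm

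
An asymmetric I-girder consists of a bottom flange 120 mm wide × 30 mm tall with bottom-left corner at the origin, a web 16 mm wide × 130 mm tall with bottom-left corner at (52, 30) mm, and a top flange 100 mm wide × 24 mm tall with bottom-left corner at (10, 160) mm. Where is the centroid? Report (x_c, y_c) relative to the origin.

x_c = 60.00 mm, y_c = 82.23 mm

bottom flange: A = 120 × 30 = 3600.00, centroid at (60.00, 15.00).
web: A = 16 × 130 = 2080.00, centroid at (60.00, 95.00).
top flange: A = 100 × 24 = 2400.00, centroid at (60.00, 172.00).
ΣA = 8080.00 mm², ΣAx_c = 484800.00 mm³, ΣAy_c = 664400.00 mm³.
x_c = 484800.00/8080.00 = 60.00 mm; y_c = 664400.00/8080.00 = 82.23 mm.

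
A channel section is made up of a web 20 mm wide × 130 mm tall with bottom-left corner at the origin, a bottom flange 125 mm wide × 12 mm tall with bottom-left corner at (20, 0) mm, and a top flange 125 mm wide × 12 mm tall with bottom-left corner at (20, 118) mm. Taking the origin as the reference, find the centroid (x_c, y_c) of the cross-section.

web: A = 20 × 130 = 2600.00, centroid at (10.00, 65.00).
bottom flange: A = 125 × 12 = 1500.00, centroid at (82.50, 6.00).
top flange: A = 125 × 12 = 1500.00, centroid at (82.50, 124.00).
ΣA = 5600.00 mm²
ΣAx_c = (2600.00)(10.00) + (1500.00)(82.50) + (1500.00)(82.50) = 273500.00 mm³
ΣAy_c = (2600.00)(65.00) + (1500.00)(6.00) + (1500.00)(124.00) = 364000.00 mm³
x_c = 273500.00 / 5600.00 = 48.84 mm
y_c = 364000.00 / 5600.00 = 65.00 mm

x_c = 48.84 mm, y_c = 65.00 mm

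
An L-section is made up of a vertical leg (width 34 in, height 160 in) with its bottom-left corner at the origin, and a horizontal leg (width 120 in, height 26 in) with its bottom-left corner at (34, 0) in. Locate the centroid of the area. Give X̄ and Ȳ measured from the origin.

X̄ = 45.07 in, Ȳ = 55.58 in

Part | A | x̄ᵢ | ȳᵢ | A·x̄ᵢ | A·ȳᵢ
vertical leg | 5440.00 | 17.00 | 80.00 | 92480.00 | 435200.00
horizontal leg | 3120.00 | 94.00 | 13.00 | 293280.00 | 40560.00
Σ | 8560.00 |  |  | 385760.00 | 475760.00
X̄ = 385760.00 / 8560.00 = 45.07 in
Ȳ = 475760.00 / 8560.00 = 55.58 in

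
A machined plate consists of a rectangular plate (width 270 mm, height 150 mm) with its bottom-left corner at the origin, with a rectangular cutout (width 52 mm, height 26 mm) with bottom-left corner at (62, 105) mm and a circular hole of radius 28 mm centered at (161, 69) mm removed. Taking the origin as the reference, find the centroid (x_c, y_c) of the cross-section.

x_c = 134.99 mm, y_c = 73.82 mm

Part | A | x̄ᵢ | ȳᵢ | A·x̄ᵢ | A·ȳᵢ
plate | 40500.00 | 135.00 | 75.00 | 5467500.00 | 3037500.00
hole 1 | -1352.00 | 88.00 | 118.00 | -118976.00 | -159536.00
hole 2 | -2463.01 | 161.00 | 69.00 | -396544.39 | -169947.60
Σ | 36684.99 |  |  | 4951979.61 | 2708016.40
x_c = 4951979.61 / 36684.99 = 134.99 mm
y_c = 2708016.40 / 36684.99 = 73.82 mm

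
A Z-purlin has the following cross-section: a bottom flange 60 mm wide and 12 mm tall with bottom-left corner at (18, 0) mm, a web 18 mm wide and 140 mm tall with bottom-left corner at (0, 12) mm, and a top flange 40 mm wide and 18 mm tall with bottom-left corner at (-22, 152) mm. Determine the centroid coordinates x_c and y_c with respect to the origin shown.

x_c = 14.09 mm, y_c = 82.55 mm

bottom flange: A = 60 × 12 = 720.00, centroid at (48.00, 6.00).
web: A = 18 × 140 = 2520.00, centroid at (9.00, 82.00).
top flange: A = 40 × 18 = 720.00, centroid at (-2.00, 161.00).
ΣA = 3960.00 mm²
ΣAx_c = (720.00)(48.00) + (2520.00)(9.00) + (720.00)(-2.00) = 55800.00 mm³
ΣAy_c = (720.00)(6.00) + (2520.00)(82.00) + (720.00)(161.00) = 326880.00 mm³
x_c = 55800.00 / 3960.00 = 14.09 mm
y_c = 326880.00 / 3960.00 = 82.55 mm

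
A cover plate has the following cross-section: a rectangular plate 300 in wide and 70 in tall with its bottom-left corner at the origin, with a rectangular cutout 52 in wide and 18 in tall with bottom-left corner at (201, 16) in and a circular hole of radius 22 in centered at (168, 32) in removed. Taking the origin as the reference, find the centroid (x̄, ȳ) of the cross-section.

plate: A = 300 × 70 = 21000.00, centroid at (150.00, 35.00).
hole 1: A = −(52 × 18) = -936.00, centroid at (227.00, 25.00).
hole 2: A = −π·22² = -1520.53, centroid at (168.00, 32.00).
ΣA = 18543.47 in²
ΣAx̄ = (21000.00)(150.00) + (-936.00)(227.00) + (-1520.53)(168.00) = 2682078.82 in³
ΣAȳ = (21000.00)(35.00) + (-936.00)(25.00) + (-1520.53)(32.00) = 662943.01 in³
x̄ = 2682078.82 / 18543.47 = 144.64 in
ȳ = 662943.01 / 18543.47 = 35.75 in

x̄ = 144.64 in, ȳ = 35.75 in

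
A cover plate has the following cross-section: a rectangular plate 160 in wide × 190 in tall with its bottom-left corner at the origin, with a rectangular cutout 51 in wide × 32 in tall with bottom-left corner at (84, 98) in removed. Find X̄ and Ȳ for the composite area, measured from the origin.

plate: A = 160 × 190 = 30400.00, centroid at (80.00, 95.00).
hole: A = −(51 × 32) = -1632.00, centroid at (109.50, 114.00).
ΣA = 28768.00 in²
ΣAX̄ = (30400.00)(80.00) + (-1632.00)(109.50) = 2253296.00 in³
ΣAȲ = (30400.00)(95.00) + (-1632.00)(114.00) = 2701952.00 in³
X̄ = 2253296.00 / 28768.00 = 78.33 in
Ȳ = 2701952.00 / 28768.00 = 93.92 in

X̄ = 78.33 in, Ȳ = 93.92 in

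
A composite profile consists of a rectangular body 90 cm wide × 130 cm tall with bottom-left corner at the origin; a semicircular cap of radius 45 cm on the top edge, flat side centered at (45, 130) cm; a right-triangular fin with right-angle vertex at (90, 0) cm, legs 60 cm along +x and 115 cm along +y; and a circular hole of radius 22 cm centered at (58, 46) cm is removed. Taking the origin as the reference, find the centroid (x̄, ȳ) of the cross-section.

Part | A | x̄ᵢ | ȳᵢ | A·x̄ᵢ | A·ȳᵢ
rectangular body | 11700.00 | 45.00 | 65.00 | 526500.00 | 760500.00
semicircular top | 3180.86 | 45.00 | 149.10 | 143138.82 | 474262.13
triangular fin | 3450.00 | 110.00 | 38.33 | 379500.00 | 132250.00
hole | -1520.53 | 58.00 | 46.00 | -88190.79 | -69944.42
Σ | 16810.33 |  |  | 960948.03 | 1297067.71
x̄ = 960948.03 / 16810.33 = 57.16 cm
ȳ = 1297067.71 / 16810.33 = 77.16 cm

x̄ = 57.16 cm, ȳ = 77.16 cm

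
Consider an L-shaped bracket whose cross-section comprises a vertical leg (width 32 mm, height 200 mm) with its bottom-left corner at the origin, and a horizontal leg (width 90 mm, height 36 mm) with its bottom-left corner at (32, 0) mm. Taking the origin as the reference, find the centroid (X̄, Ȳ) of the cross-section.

X̄ = 36.50 mm, Ȳ = 72.44 mm

vertical leg: A = 32 × 200 = 6400.00, centroid at (16.00, 100.00).
horizontal leg: A = 90 × 36 = 3240.00, centroid at (77.00, 18.00).
ΣA = 9640.00 mm², ΣAX̄ = 351880.00 mm³, ΣAȲ = 698320.00 mm³.
X̄ = 351880.00/9640.00 = 36.50 mm; Ȳ = 698320.00/9640.00 = 72.44 mm.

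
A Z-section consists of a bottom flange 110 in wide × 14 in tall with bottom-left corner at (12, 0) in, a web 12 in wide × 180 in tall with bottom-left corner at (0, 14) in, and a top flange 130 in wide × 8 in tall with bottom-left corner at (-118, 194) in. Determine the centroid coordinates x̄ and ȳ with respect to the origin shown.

x̄ = 12.87 in, ȳ = 93.11 in

Part | A | x̄ᵢ | ȳᵢ | A·x̄ᵢ | A·ȳᵢ
bottom flange | 1540.00 | 67.00 | 7.00 | 103180.00 | 10780.00
web | 2160.00 | 6.00 | 104.00 | 12960.00 | 224640.00
top flange | 1040.00 | -53.00 | 198.00 | -55120.00 | 205920.00
Σ | 4740.00 |  |  | 61020.00 | 441340.00
x̄ = 61020.00 / 4740.00 = 12.87 in
ȳ = 441340.00 / 4740.00 = 93.11 in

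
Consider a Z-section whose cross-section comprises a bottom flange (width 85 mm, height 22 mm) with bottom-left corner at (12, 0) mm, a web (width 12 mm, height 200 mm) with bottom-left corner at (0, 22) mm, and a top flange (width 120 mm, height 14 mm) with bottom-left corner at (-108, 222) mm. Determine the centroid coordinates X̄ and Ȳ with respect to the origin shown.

bottom flange: A = 85 × 22 = 1870.00, centroid at (54.50, 11.00).
web: A = 12 × 200 = 2400.00, centroid at (6.00, 122.00).
top flange: A = 120 × 14 = 1680.00, centroid at (-48.00, 229.00).
ΣA = 5950.00 mm², ΣAX̄ = 35675.00 mm³, ΣAȲ = 698090.00 mm³.
X̄ = 35675.00/5950.00 = 6.00 mm; Ȳ = 698090.00/5950.00 = 117.33 mm.

X̄ = 6.00 mm, Ȳ = 117.33 mm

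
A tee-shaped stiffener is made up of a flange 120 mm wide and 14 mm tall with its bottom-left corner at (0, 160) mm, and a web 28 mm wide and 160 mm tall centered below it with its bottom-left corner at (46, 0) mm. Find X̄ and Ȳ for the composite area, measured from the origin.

web: A = 28 × 160 = 4480.00, centroid at (60.00, 80.00).
flange: A = 120 × 14 = 1680.00, centroid at (60.00, 167.00).
ΣA = 6160.00 mm², ΣAX̄ = 369600.00 mm³, ΣAȲ = 638960.00 mm³.
X̄ = 369600.00/6160.00 = 60.00 mm; Ȳ = 638960.00/6160.00 = 103.73 mm.

X̄ = 60.00 mm, Ȳ = 103.73 mm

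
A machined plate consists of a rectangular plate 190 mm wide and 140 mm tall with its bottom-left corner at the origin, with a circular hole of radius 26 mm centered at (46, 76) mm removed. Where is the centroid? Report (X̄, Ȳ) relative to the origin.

X̄ = 99.25 mm, Ȳ = 69.48 mm

plate: A = 190 × 140 = 26600.00, centroid at (95.00, 70.00).
hole: A = −π·26² = -2123.72, centroid at (46.00, 76.00).
ΣA = 24476.28 mm², ΣAX̄ = 2429309.03 mm³, ΣAȲ = 1700597.54 mm³.
X̄ = 2429309.03/24476.28 = 99.25 mm; Ȳ = 1700597.54/24476.28 = 69.48 mm.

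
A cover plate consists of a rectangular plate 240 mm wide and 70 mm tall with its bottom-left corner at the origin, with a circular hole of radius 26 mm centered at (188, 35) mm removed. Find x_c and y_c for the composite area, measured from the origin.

x_c = 110.16 mm, y_c = 35.00 mm

plate: A = 240 × 70 = 16800.00, centroid at (120.00, 35.00).
hole: A = −π·26² = -2123.72, centroid at (188.00, 35.00).
ΣA = 14676.28 mm²
ΣAx_c = (16800.00)(120.00) + (-2123.72)(188.00) = 1616741.27 mm³
ΣAy_c = (16800.00)(35.00) + (-2123.72)(35.00) = 513669.92 mm³
x_c = 1616741.27 / 14676.28 = 110.16 mm
y_c = 513669.92 / 14676.28 = 35.00 mm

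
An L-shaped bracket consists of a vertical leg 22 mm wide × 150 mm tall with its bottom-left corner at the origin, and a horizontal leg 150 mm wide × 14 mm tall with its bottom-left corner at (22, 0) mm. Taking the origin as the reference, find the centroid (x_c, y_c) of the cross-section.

Part | A | x̄ᵢ | ȳᵢ | A·x̄ᵢ | A·ȳᵢ
vertical leg | 3300.00 | 11.00 | 75.00 | 36300.00 | 247500.00
horizontal leg | 2100.00 | 97.00 | 7.00 | 203700.00 | 14700.00
Σ | 5400.00 |  |  | 240000.00 | 262200.00
x_c = 240000.00 / 5400.00 = 44.44 mm
y_c = 262200.00 / 5400.00 = 48.56 mm

x_c = 44.44 mm, y_c = 48.56 mm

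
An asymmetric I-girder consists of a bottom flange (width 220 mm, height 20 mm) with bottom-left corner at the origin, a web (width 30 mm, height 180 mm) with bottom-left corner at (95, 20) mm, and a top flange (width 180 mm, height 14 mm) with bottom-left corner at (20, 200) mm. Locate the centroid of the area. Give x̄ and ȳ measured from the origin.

bottom flange: A = 220 × 20 = 4400.00, centroid at (110.00, 10.00).
web: A = 30 × 180 = 5400.00, centroid at (110.00, 110.00).
top flange: A = 180 × 14 = 2520.00, centroid at (110.00, 207.00).
ΣA = 12320.00 mm², ΣAx̄ = 1355200.00 mm³, ΣAȳ = 1159640.00 mm³.
x̄ = 1355200.00/12320.00 = 110.00 mm; ȳ = 1159640.00/12320.00 = 94.13 mm.

x̄ = 110.00 mm, ȳ = 94.13 mm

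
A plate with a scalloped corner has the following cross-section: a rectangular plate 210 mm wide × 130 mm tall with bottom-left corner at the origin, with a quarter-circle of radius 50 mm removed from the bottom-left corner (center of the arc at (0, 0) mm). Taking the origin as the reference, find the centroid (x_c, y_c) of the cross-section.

plate: A = 210 × 130 = 27300.00, centroid at (105.00, 65.00).
removed quarter-circle: A = −¼π·50² = -1963.50, centroid at (21.22, 21.22).
ΣA = 25336.50 mm²
ΣAx_c = (27300.00)(105.00) + (-1963.50)(21.22) = 2824833.33 mm³
ΣAy_c = (27300.00)(65.00) + (-1963.50)(21.22) = 1732833.33 mm³
x_c = 2824833.33 / 25336.50 = 111.49 mm
y_c = 1732833.33 / 25336.50 = 68.39 mm

x_c = 111.49 mm, y_c = 68.39 mm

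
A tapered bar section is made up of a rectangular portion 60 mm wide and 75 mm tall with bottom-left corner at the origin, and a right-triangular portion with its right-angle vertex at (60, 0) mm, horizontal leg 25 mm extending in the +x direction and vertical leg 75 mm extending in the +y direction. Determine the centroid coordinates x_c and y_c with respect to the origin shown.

rectangular portion: A = 60 × 75 = 4500.00, centroid at (30.00, 37.50).
triangular portion: A = ½·25·75 = 937.50, centroid at (68.33, 25.00).
ΣA = 5437.50 mm², ΣAx_c = 199062.50 mm³, ΣAy_c = 192187.50 mm³.
x_c = 199062.50/5437.50 = 36.61 mm; y_c = 192187.50/5437.50 = 35.34 mm.

x_c = 36.61 mm, y_c = 35.34 mm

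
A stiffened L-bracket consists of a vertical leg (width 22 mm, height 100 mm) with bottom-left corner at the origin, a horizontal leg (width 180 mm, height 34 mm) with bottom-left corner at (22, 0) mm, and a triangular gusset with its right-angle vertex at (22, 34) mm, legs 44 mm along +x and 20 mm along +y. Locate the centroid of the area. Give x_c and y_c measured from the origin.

vertical leg: A = 22 × 100 = 2200.00, centroid at (11.00, 50.00).
horizontal leg: A = 180 × 34 = 6120.00, centroid at (112.00, 17.00).
gusset: A = ½·44·20 = 440.00, centroid at (36.67, 40.67).
ΣA = 8760.00 mm², ΣAx_c = 725773.33 mm³, ΣAy_c = 231933.33 mm³.
x_c = 725773.33/8760.00 = 82.85 mm; y_c = 231933.33/8760.00 = 26.48 mm.

x_c = 82.85 mm, y_c = 26.48 mm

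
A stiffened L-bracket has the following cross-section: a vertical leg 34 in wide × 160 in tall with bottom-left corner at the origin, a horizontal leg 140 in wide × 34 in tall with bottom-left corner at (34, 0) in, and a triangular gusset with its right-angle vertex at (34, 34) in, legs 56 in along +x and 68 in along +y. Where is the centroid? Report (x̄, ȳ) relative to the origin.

x̄ = 56.82 in, ȳ = 51.55 in

Part | A | x̄ᵢ | ȳᵢ | A·x̄ᵢ | A·ȳᵢ
vertical leg | 5440.00 | 17.00 | 80.00 | 92480.00 | 435200.00
horizontal leg | 4760.00 | 104.00 | 17.00 | 495040.00 | 80920.00
gusset | 1904.00 | 52.67 | 56.67 | 100277.33 | 107893.33
Σ | 12104.00 |  |  | 687797.33 | 624013.33
x̄ = 687797.33 / 12104.00 = 56.82 in
ȳ = 624013.33 / 12104.00 = 51.55 in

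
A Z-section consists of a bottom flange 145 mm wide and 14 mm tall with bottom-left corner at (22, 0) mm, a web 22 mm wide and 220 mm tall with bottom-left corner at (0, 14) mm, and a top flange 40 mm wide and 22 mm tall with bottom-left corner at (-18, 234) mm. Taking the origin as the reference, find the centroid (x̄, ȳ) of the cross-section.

bottom flange: A = 145 × 14 = 2030.00, centroid at (94.50, 7.00).
web: A = 22 × 220 = 4840.00, centroid at (11.00, 124.00).
top flange: A = 40 × 22 = 880.00, centroid at (2.00, 245.00).
ΣA = 7750.00 mm², ΣAx̄ = 246835.00 mm³, ΣAȳ = 829970.00 mm³.
x̄ = 246835.00/7750.00 = 31.85 mm; ȳ = 829970.00/7750.00 = 107.09 mm.

x̄ = 31.85 mm, ȳ = 107.09 mm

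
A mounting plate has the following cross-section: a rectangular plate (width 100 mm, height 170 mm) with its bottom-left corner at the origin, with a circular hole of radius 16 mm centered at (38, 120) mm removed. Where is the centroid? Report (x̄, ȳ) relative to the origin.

Part | A | x̄ᵢ | ȳᵢ | A·x̄ᵢ | A·ȳᵢ
plate | 17000.00 | 50.00 | 85.00 | 850000.00 | 1445000.00
hole | -804.25 | 38.00 | 120.00 | -30561.41 | -96509.73
Σ | 16195.75 |  |  | 819438.59 | 1348490.27
x̄ = 819438.59 / 16195.75 = 50.60 mm
ȳ = 1348490.27 / 16195.75 = 83.26 mm

x̄ = 50.60 mm, ȳ = 83.26 mm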